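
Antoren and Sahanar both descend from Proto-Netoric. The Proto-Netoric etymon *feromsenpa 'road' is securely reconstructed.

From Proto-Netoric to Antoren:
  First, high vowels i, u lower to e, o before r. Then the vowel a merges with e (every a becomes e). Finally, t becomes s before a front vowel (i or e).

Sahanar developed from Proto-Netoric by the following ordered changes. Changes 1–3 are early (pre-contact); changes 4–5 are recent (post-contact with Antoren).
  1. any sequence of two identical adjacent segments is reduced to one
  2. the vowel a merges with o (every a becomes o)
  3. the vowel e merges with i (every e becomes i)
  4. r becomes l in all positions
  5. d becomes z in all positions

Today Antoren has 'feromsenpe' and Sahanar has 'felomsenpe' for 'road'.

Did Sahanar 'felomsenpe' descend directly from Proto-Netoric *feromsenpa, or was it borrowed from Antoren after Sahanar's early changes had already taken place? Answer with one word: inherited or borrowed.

borrowed

If inherited, *feromsenpa would pass through all of Sahanar's changes:
Sahanar: *feromsenpa > feromsenpo > firomsinpo > filomsinpo  (by vowel merger, vowel merger, unconditioned shift)
If borrowed from Antoren 'feromsenpe' after the early changes, it would undergo only the recent ones:
  rule 4 (unconditioned shift): feromsenpe → felomsenpe
  rule 5 (unconditioned shift): no change (felomsenpe)
  ⇒ as a loan: felomsenpe
Sahanar 'felomsenpe' matches the loan outcome 'felomsenpe', not the inherited 'filomsinpo' — it skipped the early Sahanar changes, so it was borrowed from Antoren.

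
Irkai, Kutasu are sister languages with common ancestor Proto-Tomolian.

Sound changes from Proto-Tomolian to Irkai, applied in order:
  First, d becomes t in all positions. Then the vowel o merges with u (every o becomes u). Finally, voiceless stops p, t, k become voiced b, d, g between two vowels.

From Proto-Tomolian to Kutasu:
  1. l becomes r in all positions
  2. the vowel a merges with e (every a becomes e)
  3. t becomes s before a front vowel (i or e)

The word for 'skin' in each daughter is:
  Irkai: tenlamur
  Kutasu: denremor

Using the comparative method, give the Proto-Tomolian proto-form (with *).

Position 1: Irkai has t, Kutasu has d. Kutasu preserves d here (none of its changes turn any other segment into d), so the proto-segment is *d.
Position 4: Irkai has l, Kutasu has r. Irkai preserves l here (none of its changes turn any other segment into l), so the proto-segment is *l.
Position 5: Irkai has a, Kutasu has e. Irkai preserves a here (none of its changes turn any other segment into a), so the proto-segment is *a.
Verify the candidate proto-form against each daughter:
Irkai: *denlamor > tenlamor > tenlamur  (by unconditioned shift, vowel merger)
Kutasu: *denlamor
  denlamor → denramor   [unconditioned shift]
  denramor → denremor   [vowel merger]
  denremor (rule 3 does not apply)
  giving Kutasu denremor.
*denlamor is the unique common source.

*denlamor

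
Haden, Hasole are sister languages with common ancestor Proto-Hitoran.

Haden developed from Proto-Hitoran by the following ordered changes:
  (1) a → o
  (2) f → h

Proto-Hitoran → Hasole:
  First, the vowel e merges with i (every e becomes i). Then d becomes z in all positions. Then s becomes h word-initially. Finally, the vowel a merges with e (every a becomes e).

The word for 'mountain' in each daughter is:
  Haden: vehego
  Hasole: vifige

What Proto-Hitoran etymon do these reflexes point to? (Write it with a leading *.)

Position 6: Haden has o, Hasole has e. In Hasole, e can only continue *a, so the proto-segment is *a.
Position 2: Haden has e, Hasole has i. Haden preserves e here (none of its changes turn any other segment into e), so the proto-segment is *e.
Position 3: Haden has h, Hasole has f. Hasole preserves f here (none of its changes turn any other segment into f), so the proto-segment is *f.
This points to *vefega. Verify forward in each daughter:
Haden: start from *vefega.
  rule 1 (vowel merger): vefega → vefego
  rule 2 (unconditioned shift): vefego → vehego
  ⇒ Haden vehego
Hasole: start from *vefega.
  rule 1 (vowel merger): vefega → vifiga
  rule 2: no change — vifiga
  rule 3: no change — vifiga
  rule 4 (vowel merger): vifiga → vifige
  ⇒ Hasole vifige
Only *vefega yields all of Haden vehego, Hasole vifige.

*vefega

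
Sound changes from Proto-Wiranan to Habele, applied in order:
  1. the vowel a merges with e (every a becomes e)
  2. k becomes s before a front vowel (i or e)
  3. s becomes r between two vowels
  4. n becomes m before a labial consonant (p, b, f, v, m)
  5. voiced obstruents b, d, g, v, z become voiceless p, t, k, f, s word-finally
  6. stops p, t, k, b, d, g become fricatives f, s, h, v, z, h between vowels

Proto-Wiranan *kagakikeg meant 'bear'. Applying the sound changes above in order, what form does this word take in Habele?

seherirek

Habele: start from *kagakikeg.
  rule 1 (vowel merger): kagakikeg → kegekikeg
  rule 2 (palatalisation): kegekikeg → segesiseg
  rule 3 (rhotacism): segesiseg → segerireg
  rule 4: no change — segerireg
  rule 5 (final devoicing): segerireg → segerirek
  rule 6 (intervocalic lenition): segerirek → seherirek
  ⇒ Habele seherirek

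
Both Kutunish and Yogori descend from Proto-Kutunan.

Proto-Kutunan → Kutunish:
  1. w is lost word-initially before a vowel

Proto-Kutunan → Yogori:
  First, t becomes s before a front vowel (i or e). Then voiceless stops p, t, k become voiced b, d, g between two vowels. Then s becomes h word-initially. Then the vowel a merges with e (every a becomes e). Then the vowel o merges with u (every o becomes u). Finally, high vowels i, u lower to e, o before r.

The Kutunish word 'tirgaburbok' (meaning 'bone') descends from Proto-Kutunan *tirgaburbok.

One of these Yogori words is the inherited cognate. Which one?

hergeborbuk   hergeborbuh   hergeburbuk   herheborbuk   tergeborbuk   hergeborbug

Yogori: *tirgaburbok > sirgaburbok > hirgaburbok > hirgeburbok > hirgeburbuk > hergeborbuk  (by palatalisation, debuccalisation, vowel merger, vowel merger, pre-rhotic lowering)
The other candidates each miss or misapply at least one Yogori change.

hergeborbuk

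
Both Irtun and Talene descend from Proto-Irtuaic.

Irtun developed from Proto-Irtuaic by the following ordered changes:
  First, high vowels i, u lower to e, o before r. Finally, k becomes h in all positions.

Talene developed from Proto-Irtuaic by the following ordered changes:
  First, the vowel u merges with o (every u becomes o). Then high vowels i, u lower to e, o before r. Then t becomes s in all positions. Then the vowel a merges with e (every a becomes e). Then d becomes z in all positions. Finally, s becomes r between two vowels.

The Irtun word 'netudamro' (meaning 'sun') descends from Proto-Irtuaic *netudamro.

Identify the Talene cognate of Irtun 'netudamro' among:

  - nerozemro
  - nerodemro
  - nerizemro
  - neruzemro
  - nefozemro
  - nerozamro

Talene: start from *netudamro.
  rule 1 (vowel merger): netudamro → netodamro
  rule 2: no change — netodamro
  rule 3 (unconditioned shift): netodamro → nesodamro
  rule 4 (vowel merger): nesodamro → nesodemro
  rule 5 (unconditioned shift): nesodemro → nesozemro
  rule 6 (rhotacism): nesozemro → nerozemro
  ⇒ Talene nerozemro
Among the options, 'nerozemro' alone shows every Talene change applied in order.

nerozemro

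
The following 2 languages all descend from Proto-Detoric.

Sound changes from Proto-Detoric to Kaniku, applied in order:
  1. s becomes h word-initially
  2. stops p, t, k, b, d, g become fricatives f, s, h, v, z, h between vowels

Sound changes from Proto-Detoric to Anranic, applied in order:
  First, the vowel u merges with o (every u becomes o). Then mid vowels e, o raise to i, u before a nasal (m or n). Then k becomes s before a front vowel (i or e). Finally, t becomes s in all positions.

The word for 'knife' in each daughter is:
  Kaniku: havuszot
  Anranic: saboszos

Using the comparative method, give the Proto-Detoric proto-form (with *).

Position 8: Kaniku has t, Anranic has s. Kaniku preserves t here (none of its changes turn any other segment into t), so the proto-segment is *t.
Position 1: Kaniku has h, Anranic has s. Taking the neighbouring segments as reconstructed: Kaniku h could go back to *s or *h; Anranic s could go back to *t or *s — the one source consistent with every daughter is *s.
Continuing position by position gives *sabuszot; check it forward:
Kaniku: start from *sabuszot.
  rule 1 (debuccalisation): sabuszot → habuszot
  rule 2 (intervocalic lenition): habuszot → havuszot
  ⇒ Kaniku havuszot
Anranic: *sabuszot > saboszot > saboszos  (by vowel merger, unconditioned shift)
No other proto-form is consistent with every reflex, so the reconstruction is *sabuszot.

*sabuszot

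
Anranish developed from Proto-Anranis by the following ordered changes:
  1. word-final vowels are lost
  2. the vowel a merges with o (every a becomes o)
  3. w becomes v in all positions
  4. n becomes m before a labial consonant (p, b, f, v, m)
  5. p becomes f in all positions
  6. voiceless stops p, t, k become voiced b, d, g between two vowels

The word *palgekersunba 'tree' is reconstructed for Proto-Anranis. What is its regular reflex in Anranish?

folgegersumb

Anranish: *palgekersunba
  palgekersunba → palgekersunb   [apocope]
  palgekersunb → polgekersunb   [vowel merger]
  polgekersunb (rule 3 does not apply)
  polgekersunb → polgekersumb   [nasal place assimilation]
  polgekersumb → folgekersumb   [unconditioned shift]
  folgekersumb → folgegersumb   [intervocalic voicing]
  giving Anranish folgegersumb.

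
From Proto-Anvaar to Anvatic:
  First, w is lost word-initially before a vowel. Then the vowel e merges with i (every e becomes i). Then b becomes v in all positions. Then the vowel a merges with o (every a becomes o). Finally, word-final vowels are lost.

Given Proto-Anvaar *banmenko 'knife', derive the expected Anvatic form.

vonmink

Anvatic: *banmenko > banminko > vanminko > vonminko > vonmink  (by vowel merger, unconditioned shift, vowel merger, apocope)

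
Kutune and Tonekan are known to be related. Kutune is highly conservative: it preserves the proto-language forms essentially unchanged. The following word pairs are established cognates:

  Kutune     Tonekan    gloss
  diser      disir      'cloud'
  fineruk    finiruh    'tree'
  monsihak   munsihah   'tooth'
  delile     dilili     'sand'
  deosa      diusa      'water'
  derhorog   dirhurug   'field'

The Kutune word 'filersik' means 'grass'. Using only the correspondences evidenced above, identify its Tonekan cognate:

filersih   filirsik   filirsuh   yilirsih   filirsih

filirsih

diser ~ disir, fineruk ~ finiruh — Kutune e corresponds to Tonekan i after a consonant, before r.
fineruk ~ finiruh, monsihak ~ munsihah — Kutune k corresponds to Tonekan h word-finally.
Applying these to Kutune 'filersik':
  filersik → filirsik   (e→i after a consonant, before r)
  filirsik → filirsih   (k→h word-finally)
So the Tonekan cognate is 'filirsih'.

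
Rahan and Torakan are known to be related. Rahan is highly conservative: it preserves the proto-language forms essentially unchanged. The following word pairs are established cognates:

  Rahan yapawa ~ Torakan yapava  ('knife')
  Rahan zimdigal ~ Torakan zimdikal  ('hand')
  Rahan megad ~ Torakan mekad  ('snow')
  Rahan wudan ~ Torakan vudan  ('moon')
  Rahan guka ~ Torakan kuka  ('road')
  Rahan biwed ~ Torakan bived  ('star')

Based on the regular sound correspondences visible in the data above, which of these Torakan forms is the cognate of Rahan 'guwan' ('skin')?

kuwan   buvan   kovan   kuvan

kuvan

guka ~ kuka — Rahan g corresponds to Torakan k word-initially before a back vowel.
yapawa ~ yapava — Rahan w corresponds to Torakan v between vowels (before a back vowel).
Applying these to Rahan 'guwan':
  guwan → kuwan   (g→k word-initially before a back vowel)
  kuwan → kuvan   (w→v between vowels (before a back vowel))
So the Torakan cognate is 'kuvan'.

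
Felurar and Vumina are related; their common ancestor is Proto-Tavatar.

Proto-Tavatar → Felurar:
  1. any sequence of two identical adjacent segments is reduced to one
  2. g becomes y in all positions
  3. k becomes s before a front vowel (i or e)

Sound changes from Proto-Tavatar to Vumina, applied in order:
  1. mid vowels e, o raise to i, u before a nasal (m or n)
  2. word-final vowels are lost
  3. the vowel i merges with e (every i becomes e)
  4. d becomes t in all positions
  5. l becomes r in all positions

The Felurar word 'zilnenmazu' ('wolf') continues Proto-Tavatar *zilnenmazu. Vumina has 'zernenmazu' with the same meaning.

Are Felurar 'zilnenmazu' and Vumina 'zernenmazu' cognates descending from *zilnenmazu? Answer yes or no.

no

Derive the expected Vumina reflex of *zilnenmazu:
Vumina: *zilnenmazu > zilninmazu > zilninmaz > zelnenmaz > zernenmaz  (by pre-nasal raising, apocope, vowel merger, unconditioned shift)
The regular Vumina reflex would be 'zernenmaz', but the attested form is 'zernenmazu'. The correspondence is irregular, so they are not cognates (the Vumina form has a different source).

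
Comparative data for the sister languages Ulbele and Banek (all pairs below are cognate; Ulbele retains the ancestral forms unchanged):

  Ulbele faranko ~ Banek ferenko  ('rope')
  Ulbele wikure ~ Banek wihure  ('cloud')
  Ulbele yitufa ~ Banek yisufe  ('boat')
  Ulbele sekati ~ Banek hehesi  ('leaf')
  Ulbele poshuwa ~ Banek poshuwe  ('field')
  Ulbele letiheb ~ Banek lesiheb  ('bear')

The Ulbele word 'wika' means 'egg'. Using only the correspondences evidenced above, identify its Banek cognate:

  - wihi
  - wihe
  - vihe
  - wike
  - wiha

wihe

sekati ~ hehesi — Ulbele k corresponds to Banek h between vowels (before a back vowel).
yitufa ~ yisufe, poshuwa ~ poshuwe — Ulbele a corresponds to Banek e word-finally.
Applying these to Ulbele 'wika':
  wika → wiha   (k→h between vowels (before a back vowel))
  wiha → wihe   (a→e word-finally)
So the Banek cognate is 'wihe'.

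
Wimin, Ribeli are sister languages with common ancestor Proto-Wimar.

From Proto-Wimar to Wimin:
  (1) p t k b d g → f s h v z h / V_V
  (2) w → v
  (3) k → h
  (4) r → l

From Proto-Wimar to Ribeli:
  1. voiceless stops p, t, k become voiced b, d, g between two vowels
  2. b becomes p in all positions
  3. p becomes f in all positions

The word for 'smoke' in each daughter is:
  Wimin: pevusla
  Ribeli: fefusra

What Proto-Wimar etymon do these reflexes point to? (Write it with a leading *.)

*pebusra

Position 1: Wimin has p, Ribeli has f. Wimin preserves p here (none of its changes turn any other segment into p), so the proto-segment is *p.
Position 3: Wimin has v, Ribeli has f. Taking the neighbouring segments as reconstructed: Wimin v could go back to *b or *v or *w; Ribeli f could go back to *p or *b or *f — the one source consistent with every daughter is *b.
Position 6: Wimin has l, Ribeli has r. Ribeli preserves r here (none of its changes turn any other segment into r), so the proto-segment is *r.
This points to *pebusra. Verify forward in each daughter:
Wimin: *pebusra > pevusra > pevusla  (by intervocalic lenition, unconditioned shift)
Ribeli: *pebusra
  pebusra (rule 1 does not apply)
  pebusra → pepusra   [unconditioned shift]
  pepusra → fefusra   [unconditioned shift]
  giving Ribeli fefusra.
*pebusra is the unique common source.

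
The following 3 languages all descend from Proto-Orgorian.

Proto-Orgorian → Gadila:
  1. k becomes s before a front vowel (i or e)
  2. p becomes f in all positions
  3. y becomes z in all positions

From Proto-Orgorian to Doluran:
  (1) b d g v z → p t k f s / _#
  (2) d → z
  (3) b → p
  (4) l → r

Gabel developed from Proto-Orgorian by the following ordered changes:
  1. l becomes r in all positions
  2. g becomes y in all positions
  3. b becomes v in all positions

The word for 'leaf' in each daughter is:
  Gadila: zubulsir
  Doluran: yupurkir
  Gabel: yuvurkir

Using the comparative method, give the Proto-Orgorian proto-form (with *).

*yubulkir

Position 6: Gadila has s, Doluran has k, Gabel has k. Gabel preserves k here (none of its changes turn any other segment into k), so the proto-segment is *k.
Position 1: Gadila has z, Doluran has y, Gabel has y. Doluran preserves y here (none of its changes turn any other segment into y), so the proto-segment is *y.
Continuing position by position gives *yubulkir; check it forward:
Gadila: start from *yubulkir.
  rule 1 (palatalisation): yubulkir → yubulsir
  rule 2: no change — yubulsir
  rule 3 (unconditioned shift): yubulsir → zubulsir
  ⇒ Gadila zubulsir
Doluran: *yubulkir
  yubulkir (rule 1 does not apply)
  yubulkir (rule 2 does not apply)
  yubulkir → yupulkir   [unconditioned shift]
  yupulkir → yupurkir   [unconditioned shift]
  giving Doluran yupurkir.
Gabel: *yubulkir > yuburkir > yuvurkir  (by unconditioned shift, unconditioned shift)
No other proto-form is consistent with every reflex, so the reconstruction is *yubulkir.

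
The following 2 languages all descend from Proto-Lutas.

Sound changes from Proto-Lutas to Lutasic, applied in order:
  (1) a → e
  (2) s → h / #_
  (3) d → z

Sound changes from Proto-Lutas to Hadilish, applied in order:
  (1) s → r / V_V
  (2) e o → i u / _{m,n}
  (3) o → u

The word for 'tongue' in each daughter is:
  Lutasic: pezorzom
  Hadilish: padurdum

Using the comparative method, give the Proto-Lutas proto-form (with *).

*padordom

Position 7: Lutasic has o, Hadilish has u. Lutasic preserves o here (none of its changes turn any other segment into o), so the proto-segment is *o.
Position 3: Lutasic has z, Hadilish has d. Hadilish preserves d here (none of its changes turn any other segment into d), so the proto-segment is *d.
Continuing position by position gives *padordom; check it forward:
Lutasic: *padordom > pedordom > pezorzom  (by vowel merger, unconditioned shift)
Hadilish: start from *padordom.
  rule 1: no change — padordom
  rule 2 (pre-nasal raising): padordom → padordum
  rule 3 (vowel merger): padordum → padurdum
  ⇒ Hadilish padurdum
Only *padordom yields all of Lutasic pezorzom, Hadilish padurdum.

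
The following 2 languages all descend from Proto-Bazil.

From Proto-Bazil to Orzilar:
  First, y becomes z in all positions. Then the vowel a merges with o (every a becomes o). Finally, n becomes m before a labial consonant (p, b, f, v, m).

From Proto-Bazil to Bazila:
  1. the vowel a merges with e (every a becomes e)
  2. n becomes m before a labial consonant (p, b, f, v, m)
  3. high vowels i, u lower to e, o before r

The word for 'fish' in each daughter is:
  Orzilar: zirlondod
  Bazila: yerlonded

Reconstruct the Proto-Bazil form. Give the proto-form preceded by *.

Position 8: Orzilar has o, Bazila has e. Taking the neighbouring segments as reconstructed: Orzilar o could go back to *a or *o; Bazila e could go back to *a or *e — the one source consistent with every daughter is *a.
Position 1: Orzilar has z, Bazila has y. Bazila preserves y here (none of its changes turn any other segment into y), so the proto-segment is *y.
Continuing position by position gives *yirlondad; check it forward:
Orzilar: *yirlondad
  yirlondad → zirlondad   [unconditioned shift]
  zirlondad → zirlondod   [vowel merger]
  zirlondod (rule 3 does not apply)
  giving Orzilar zirlondod.
Bazila: *yirlondad
  yirlondad → yirlonded   [vowel merger]
  yirlonded (rule 2 does not apply)
  yirlonded → yerlonded   [pre-rhotic lowering]
  giving Bazila yerlonded.
No other proto-form is consistent with every reflex, so the reconstruction is *yirlondad.

*yirlondad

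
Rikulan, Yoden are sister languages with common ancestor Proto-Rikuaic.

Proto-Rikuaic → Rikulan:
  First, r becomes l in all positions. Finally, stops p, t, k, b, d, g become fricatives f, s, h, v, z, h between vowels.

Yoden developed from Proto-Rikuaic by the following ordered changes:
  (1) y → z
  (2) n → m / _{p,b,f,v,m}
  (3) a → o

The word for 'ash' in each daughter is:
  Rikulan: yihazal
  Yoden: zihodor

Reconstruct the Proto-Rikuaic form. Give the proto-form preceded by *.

Position 1: Rikulan has y, Yoden has z. Rikulan preserves y here (none of its changes turn any other segment into y), so the proto-segment is *y.
Position 5: Rikulan has z, Yoden has d. Yoden preserves d here (none of its changes turn any other segment into d), so the proto-segment is *d.
Position 6: Rikulan has a, Yoden has o. Rikulan preserves a here (none of its changes turn any other segment into a), so the proto-segment is *a.
Continuing position by position gives *yihadar; check it forward:
Rikulan: *yihadar
  yihadar → yihadal   [unconditioned shift]
  yihadal → yihazal   [intervocalic lenition]
  giving Rikulan yihazal.
Yoden: *yihadar
  yihadar → zihadar   [unconditioned shift]
  zihadar (rule 2 does not apply)
  zihadar → zihodor   [vowel merger]
  giving Yoden zihodor.
*yihadar is the unique common source.

*yihadar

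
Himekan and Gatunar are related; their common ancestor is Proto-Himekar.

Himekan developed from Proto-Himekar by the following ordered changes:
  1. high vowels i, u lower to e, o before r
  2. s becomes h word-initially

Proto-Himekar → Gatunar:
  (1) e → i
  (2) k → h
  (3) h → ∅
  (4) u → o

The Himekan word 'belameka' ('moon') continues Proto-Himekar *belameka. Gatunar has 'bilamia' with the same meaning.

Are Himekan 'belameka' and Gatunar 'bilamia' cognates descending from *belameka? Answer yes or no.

yes

Derive the expected Gatunar reflex of *belameka:
Gatunar: *belameka
  belameka → bilamika   [vowel merger]
  bilamika → bilamiha   [unconditioned shift]
  bilamiha → bilamia   [h-loss]
  bilamia (rule 4 does not apply)
  giving Gatunar bilamia.
Gatunar 'bilamia' matches the regular reflex exactly, so the pair is cognate.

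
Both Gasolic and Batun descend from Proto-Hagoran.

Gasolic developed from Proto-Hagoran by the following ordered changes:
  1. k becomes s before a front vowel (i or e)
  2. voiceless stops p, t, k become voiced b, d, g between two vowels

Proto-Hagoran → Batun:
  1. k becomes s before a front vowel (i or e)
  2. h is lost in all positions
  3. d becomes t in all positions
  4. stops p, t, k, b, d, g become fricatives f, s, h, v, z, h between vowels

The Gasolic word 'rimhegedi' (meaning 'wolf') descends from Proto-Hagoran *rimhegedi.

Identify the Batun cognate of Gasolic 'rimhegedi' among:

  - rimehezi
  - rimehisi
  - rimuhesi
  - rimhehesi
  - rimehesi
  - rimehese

Batun: *rimhegedi > rimegedi > rimegeti > rimehesi  (by h-loss, unconditioned shift, intervocalic lenition)

rimehesi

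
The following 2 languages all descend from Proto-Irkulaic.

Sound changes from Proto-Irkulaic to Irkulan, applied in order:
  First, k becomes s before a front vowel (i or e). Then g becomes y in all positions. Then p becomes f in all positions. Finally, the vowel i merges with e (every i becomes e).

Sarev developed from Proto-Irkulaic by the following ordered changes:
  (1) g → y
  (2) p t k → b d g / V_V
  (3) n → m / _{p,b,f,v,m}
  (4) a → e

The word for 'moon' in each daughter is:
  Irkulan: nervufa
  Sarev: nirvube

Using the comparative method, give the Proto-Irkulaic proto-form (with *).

Position 7: Irkulan has a, Sarev has e. Irkulan preserves a here (none of its changes turn any other segment into a), so the proto-segment is *a.
Position 2: Irkulan has e, Sarev has i. Sarev preserves i here (none of its changes turn any other segment into i), so the proto-segment is *i.
Position 6: Irkulan has f, Sarev has b. Taking the neighbouring segments as reconstructed: Irkulan f could go back to *p or *f; Sarev b could go back to *p or *b — the one source consistent with every daughter is *p.
This points to *nirvupa. Verify forward in each daughter:
Irkulan: start from *nirvupa.
  rule 1: no change — nirvupa
  rule 2: no change — nirvupa
  rule 3 (unconditioned shift): nirvupa → nirvufa
  rule 4 (vowel merger): nirvufa → nervufa
  ⇒ Irkulan nervufa
Sarev: *nirvupa > nirvuba > nirvube  (by intervocalic voicing, vowel merger)
No other proto-form is consistent with every reflex, so the reconstruction is *nirvupa.

*nirvupa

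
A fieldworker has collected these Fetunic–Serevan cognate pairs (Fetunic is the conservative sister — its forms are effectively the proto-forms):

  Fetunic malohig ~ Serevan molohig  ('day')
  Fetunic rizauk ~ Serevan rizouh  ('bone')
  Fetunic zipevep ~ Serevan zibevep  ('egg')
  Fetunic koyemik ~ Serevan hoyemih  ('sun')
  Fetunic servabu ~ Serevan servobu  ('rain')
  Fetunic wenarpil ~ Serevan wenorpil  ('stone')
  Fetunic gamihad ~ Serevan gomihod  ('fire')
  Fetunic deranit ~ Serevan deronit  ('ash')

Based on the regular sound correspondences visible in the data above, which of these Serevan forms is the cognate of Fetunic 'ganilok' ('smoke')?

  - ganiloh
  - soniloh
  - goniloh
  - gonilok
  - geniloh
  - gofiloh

goniloh

deranit ~ deronit — Fetunic a corresponds to Serevan o after a consonant, before a nasal.
rizauk ~ rizouh, koyemik ~ hoyemih — Fetunic k corresponds to Serevan h word-finally.
Applying these to Fetunic 'ganilok':
  ganilok → gonilok   (a→o after a consonant, before a nasal)
  gonilok → goniloh   (k→h word-finally)
So the Serevan cognate is 'goniloh'.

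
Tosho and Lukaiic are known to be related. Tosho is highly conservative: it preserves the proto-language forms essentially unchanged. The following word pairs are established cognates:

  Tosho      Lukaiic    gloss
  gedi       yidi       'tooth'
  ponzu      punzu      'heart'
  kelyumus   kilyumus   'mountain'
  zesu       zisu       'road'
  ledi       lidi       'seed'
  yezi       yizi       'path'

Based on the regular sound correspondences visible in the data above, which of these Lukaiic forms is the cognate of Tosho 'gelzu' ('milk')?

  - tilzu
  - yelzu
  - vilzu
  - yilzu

gedi ~ yidi — Tosho g corresponds to Lukaiic y word-initially before a front vowel.
gedi ~ yidi, kelyumus ~ kilyumus — Tosho e corresponds to Lukaiic i after a consonant, before a consonant other than r, m, n, p, b, f, v.
Applying these to Tosho 'gelzu':
  gelzu → yelzu   (g→y word-initially before a front vowel)
  yelzu → yilzu   (e→i after a consonant, before a consonant other than r, m, n, p, b, f, v)
So the Lukaiic cognate is 'yilzu'.

yilzu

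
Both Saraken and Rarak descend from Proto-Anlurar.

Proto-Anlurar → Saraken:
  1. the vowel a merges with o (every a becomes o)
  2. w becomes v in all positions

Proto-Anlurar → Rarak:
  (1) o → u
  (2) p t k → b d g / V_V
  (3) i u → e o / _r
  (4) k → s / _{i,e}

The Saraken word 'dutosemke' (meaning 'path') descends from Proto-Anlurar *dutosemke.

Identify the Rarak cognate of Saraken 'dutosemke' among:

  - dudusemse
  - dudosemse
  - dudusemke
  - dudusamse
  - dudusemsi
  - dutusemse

dudusemse

Rarak: start from *dutosemke.
  rule 1 (vowel merger): dutosemke → dutusemke
  rule 2 (intervocalic voicing): dutusemke → dudusemke
  rule 3: no change — dudusemke
  rule 4 (palatalisation): dudusemke → dudusemse
  ⇒ Rarak dudusemse
Among the options, 'dudusemse' alone shows every Rarak change applied in order.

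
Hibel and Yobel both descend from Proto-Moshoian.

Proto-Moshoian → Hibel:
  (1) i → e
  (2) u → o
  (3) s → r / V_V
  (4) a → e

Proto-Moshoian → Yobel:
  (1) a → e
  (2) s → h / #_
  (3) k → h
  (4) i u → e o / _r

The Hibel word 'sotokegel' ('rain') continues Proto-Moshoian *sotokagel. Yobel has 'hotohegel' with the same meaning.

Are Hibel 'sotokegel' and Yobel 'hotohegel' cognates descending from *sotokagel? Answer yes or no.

yes

Derive the expected Yobel reflex of *sotokagel:
Yobel: *sotokagel
  sotokagel → sotokegel   [vowel merger]
  sotokegel → hotokegel   [debuccalisation]
  hotokegel → hotohegel   [unconditioned shift]
  hotohegel (rule 4 does not apply)
  giving Yobel hotohegel.
Yobel 'hotohegel' matches the regular reflex exactly, so the pair is cognate.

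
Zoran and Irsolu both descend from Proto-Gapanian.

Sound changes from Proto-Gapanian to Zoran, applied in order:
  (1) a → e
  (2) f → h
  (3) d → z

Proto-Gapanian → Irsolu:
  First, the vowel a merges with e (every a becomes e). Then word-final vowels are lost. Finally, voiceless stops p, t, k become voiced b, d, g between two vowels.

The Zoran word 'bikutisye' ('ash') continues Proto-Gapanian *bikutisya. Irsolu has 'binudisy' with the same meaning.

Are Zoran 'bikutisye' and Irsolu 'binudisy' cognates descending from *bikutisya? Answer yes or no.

Derive the expected Irsolu reflex of *bikutisya:
Irsolu: *bikutisya > bikutisye > bikutisy > bigudisy  (by vowel merger, apocope, intervocalic voicing)
The regular Irsolu reflex would be 'bigudisy', but the attested form is 'binudisy'. The correspondence is irregular, so they are not cognates (the Irsolu form has a different source).

no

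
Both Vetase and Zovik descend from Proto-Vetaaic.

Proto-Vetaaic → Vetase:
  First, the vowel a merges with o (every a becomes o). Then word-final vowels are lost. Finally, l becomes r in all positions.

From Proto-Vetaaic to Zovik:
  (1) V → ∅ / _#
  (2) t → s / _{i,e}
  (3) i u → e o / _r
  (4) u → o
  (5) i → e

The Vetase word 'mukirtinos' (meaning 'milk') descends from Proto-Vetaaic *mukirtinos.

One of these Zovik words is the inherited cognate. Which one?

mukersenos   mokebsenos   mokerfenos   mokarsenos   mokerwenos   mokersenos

mokersenos

Zovik: *mukirtinos
  mukirtinos (rule 1 does not apply)
  mukirtinos → mukirsinos   [palatalisation]
  mukirsinos → mukersinos   [pre-rhotic lowering]
  mukersinos → mokersinos   [vowel merger]
  mokersinos → mokersenos   [vowel merger]
  giving Zovik mokersenos.
The other candidates each miss or misapply at least one Zovik change.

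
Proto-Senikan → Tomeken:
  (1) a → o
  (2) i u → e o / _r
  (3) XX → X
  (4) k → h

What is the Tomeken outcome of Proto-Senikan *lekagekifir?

lehogehifer

Tomeken: *lekagekifir
  lekagekifir → lekogekifir   [vowel merger]
  lekogekifir → lekogekifer   [pre-rhotic lowering]
  lekogekifer (rule 3 does not apply)
  lekogekifer → lehogehifer   [unconditioned shift]
  giving Tomeken lehogehifer.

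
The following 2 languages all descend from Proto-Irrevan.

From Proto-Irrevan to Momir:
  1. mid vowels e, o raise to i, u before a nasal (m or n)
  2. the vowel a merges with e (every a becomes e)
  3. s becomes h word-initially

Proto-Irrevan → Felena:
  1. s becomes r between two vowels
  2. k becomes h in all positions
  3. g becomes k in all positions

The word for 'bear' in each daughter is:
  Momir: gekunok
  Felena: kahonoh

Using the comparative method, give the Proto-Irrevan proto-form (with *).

Position 2: Momir has e, Felena has a. Felena preserves a here (none of its changes turn any other segment into a), so the proto-segment is *a.
Position 4: Momir has u, Felena has o. Felena preserves o here (none of its changes turn any other segment into o), so the proto-segment is *o.
Position 7: Momir has k, Felena has h. Momir preserves k here (none of its changes turn any other segment into k), so the proto-segment is *k.
Continuing position by position gives *gakonok; check it forward:
Momir: start from *gakonok.
  rule 1 (pre-nasal raising): gakonok → gakunok
  rule 2 (vowel merger): gakunok → gekunok
  rule 3: no change — gekunok
  ⇒ Momir gekunok
Felena: *gakonok
  gakonok (rule 1 does not apply)
  gakonok → gahonoh   [unconditioned shift]
  gahonoh → kahonoh   [unconditioned shift]
  giving Felena kahonoh.
Only *gakonok yields all of Momir gekunok, Felena kahonoh.

*gakonok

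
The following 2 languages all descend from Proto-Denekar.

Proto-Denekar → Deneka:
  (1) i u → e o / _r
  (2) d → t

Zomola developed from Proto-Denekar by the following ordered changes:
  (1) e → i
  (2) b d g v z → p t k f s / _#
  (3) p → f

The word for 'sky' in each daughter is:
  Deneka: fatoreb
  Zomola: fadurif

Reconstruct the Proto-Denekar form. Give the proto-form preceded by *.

*fadureb

Position 3: Deneka has t, Zomola has d. Zomola preserves d here (none of its changes turn any other segment into d), so the proto-segment is *d.
Position 7: Deneka has b, Zomola has f. Deneka preserves b here (none of its changes turn any other segment into b), so the proto-segment is *b.
Verify the candidate proto-form against each daughter:
Deneka: start from *fadureb.
  rule 1 (pre-rhotic lowering): fadureb → fadoreb
  rule 2 (unconditioned shift): fadoreb → fatoreb
  ⇒ Deneka fatoreb
Zomola: start from *fadureb.
  rule 1 (vowel merger): fadureb → fadurib
  rule 2 (final devoicing): fadurib → fadurip
  rule 3 (unconditioned shift): fadurip → fadurif
  ⇒ Zomola fadurif
*fadureb is the unique common source.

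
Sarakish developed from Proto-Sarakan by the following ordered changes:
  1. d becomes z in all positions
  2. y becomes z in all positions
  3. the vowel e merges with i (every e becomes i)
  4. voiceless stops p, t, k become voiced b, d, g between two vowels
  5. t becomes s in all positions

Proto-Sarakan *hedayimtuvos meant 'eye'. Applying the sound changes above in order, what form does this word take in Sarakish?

hizazimsuvos

Sarakish: start from *hedayimtuvos.
  rule 1 (unconditioned shift): hedayimtuvos → hezayimtuvos
  rule 2 (unconditioned shift): hezayimtuvos → hezazimtuvos
  rule 3 (vowel merger): hezazimtuvos → hizazimtuvos
  rule 4: no change — hizazimtuvos
  rule 5 (unconditioned shift): hizazimtuvos → hizazimsuvos
  ⇒ Sarakish hizazimsuvos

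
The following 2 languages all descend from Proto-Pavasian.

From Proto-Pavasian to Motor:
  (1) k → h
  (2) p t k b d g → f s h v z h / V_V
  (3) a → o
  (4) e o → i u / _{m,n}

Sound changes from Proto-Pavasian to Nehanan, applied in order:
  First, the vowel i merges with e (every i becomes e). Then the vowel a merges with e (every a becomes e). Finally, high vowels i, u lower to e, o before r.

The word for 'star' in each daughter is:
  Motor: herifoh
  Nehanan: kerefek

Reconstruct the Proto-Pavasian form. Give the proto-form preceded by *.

*kerifak

Position 1: Motor has h, Nehanan has k. Nehanan preserves k here (none of its changes turn any other segment into k), so the proto-segment is *k.
Position 6: Motor has o, Nehanan has e. Taking the neighbouring segments as reconstructed: Motor o could go back to *a or *o; Nehanan e could go back to *a or *e or *i — the one source consistent with every daughter is *a.
Continuing position by position gives *kerifak; check it forward:
Motor: *kerifak > herifah > herifoh  (by unconditioned shift, vowel merger)
Nehanan: *kerifak
  kerifak → kerefak   [vowel merger]
  kerefak → kerefek   [vowel merger]
  kerefek (rule 3 does not apply)
  giving Nehanan kerefek.
*kerifak is the unique common source.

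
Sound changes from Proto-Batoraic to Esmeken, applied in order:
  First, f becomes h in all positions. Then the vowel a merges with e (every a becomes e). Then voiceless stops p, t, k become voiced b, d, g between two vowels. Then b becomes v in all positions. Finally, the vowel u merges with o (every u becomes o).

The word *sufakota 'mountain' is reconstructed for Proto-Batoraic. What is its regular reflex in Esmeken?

sohegode

Esmeken: *sufakota
  sufakota → suhakota   [unconditioned shift]
  suhakota → suhekote   [vowel merger]
  suhekote → suhegode   [intervocalic voicing]
  suhegode (rule 4 does not apply)
  suhegode → sohegode   [vowel merger]
  giving Esmeken sohegode.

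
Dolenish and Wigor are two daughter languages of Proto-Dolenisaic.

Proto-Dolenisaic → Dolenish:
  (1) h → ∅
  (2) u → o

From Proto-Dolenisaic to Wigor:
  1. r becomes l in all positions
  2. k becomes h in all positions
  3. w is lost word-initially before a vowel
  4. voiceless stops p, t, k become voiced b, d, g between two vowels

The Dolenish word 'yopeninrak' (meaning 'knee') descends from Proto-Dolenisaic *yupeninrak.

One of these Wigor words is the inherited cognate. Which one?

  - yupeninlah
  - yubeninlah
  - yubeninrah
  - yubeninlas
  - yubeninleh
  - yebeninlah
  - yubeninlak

Wigor: *yupeninrak > yupeninlak > yupeninlah > yubeninlah  (by unconditioned shift, unconditioned shift, intervocalic voicing)
Only 'yubeninlah' matches the regular Wigor development of *yupeninrak.

yubeninlah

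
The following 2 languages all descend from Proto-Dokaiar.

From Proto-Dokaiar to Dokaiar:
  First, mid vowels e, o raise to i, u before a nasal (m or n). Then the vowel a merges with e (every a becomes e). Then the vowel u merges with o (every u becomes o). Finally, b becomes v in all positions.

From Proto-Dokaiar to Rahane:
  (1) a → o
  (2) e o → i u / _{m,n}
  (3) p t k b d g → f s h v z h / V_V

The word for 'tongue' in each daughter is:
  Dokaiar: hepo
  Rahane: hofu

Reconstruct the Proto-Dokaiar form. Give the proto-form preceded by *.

Position 3: Dokaiar has p, Rahane has f. Dokaiar preserves p here (none of its changes turn any other segment into p), so the proto-segment is *p.
Position 4: Dokaiar has o, Rahane has u. Taking the neighbouring segments as reconstructed: Dokaiar o could go back to *o or *u; Rahane u can only go back to *u — the one source consistent with every daughter is *u.
This points to *hapu. Verify forward in each daughter:
Dokaiar: start from *hapu.
  rule 1: no change — hapu
  rule 2 (vowel merger): hapu → hepu
  rule 3 (vowel merger): hepu → hepo
  rule 4: no change — hepo
  ⇒ Dokaiar hepo
Rahane: start from *hapu.
  rule 1 (vowel merger): hapu → hopu
  rule 2: no change — hopu
  rule 3 (intervocalic lenition): hopu → hofu
  ⇒ Rahane hofu
*hapu is the unique common source.

*hapu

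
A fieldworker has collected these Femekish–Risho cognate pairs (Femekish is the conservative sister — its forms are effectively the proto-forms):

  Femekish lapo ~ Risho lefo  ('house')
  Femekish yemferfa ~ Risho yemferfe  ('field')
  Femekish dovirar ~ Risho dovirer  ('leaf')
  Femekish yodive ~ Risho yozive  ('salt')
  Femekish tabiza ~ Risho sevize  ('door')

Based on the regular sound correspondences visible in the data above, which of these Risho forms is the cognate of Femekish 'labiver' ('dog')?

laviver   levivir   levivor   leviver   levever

tabiza ~ sevize — Femekish a corresponds to Risho e after a consonant, before a labial obstruent.
tabiza ~ sevize — Femekish b corresponds to Risho v between vowels (before a front vowel).
Applying these to Femekish 'labiver':
  labiver → lebiver   (a→e after a consonant, before a labial obstruent)
  lebiver → leviver   (b→v between vowels (before a front vowel))
So the Risho cognate is 'leviver'.

leviver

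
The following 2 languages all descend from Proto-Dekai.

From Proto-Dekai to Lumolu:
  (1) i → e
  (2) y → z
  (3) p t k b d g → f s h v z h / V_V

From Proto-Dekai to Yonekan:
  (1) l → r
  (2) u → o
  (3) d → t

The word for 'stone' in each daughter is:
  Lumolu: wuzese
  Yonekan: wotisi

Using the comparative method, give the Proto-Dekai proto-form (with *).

Position 6: Lumolu has e, Yonekan has i. Yonekan preserves i here (none of its changes turn any other segment into i), so the proto-segment is *i.
Position 2: Lumolu has u, Yonekan has o. Lumolu preserves u here (none of its changes turn any other segment into u), so the proto-segment is *u.
Position 3: Lumolu has z, Yonekan has t. Taking the neighbouring segments as reconstructed: Lumolu z could go back to *d or *z or *y; Yonekan t could go back to *t or *d — the one source consistent with every daughter is *d.
Verify the candidate proto-form against each daughter:
Lumolu: *wudisi
  wudisi → wudese   [vowel merger]
  wudese (rule 2 does not apply)
  wudese → wuzese   [intervocalic lenition]
  giving Lumolu wuzese.
Yonekan: start from *wudisi.
  rule 1: no change — wudisi
  rule 2 (vowel merger): wudisi → wodisi
  rule 3 (unconditioned shift): wodisi → wotisi
  ⇒ Yonekan wotisi
No other proto-form is consistent with every reflex, so the reconstruction is *wudisi.

*wudisi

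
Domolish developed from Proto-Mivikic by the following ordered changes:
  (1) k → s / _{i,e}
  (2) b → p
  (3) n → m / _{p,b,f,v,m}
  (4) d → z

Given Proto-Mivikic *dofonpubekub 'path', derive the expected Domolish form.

zofompupekup

Domolish: *dofonpubekub
  dofonpubekub (rule 1 does not apply)
  dofonpubekub → dofonpupekup   [unconditioned shift]
  dofonpupekup → dofompupekup   [nasal place assimilation]
  dofompupekup → zofompupekup   [unconditioned shift]
  giving Domolish zofompupekup.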